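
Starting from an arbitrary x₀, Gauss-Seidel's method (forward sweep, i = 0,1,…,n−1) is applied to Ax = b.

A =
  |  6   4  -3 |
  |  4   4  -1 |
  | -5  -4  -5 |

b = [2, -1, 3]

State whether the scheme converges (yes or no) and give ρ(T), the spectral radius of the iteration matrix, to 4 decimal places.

A = D + L + U where D = diag(6, 4, -5).
Gauss-Seidel: T = -(D+L)⁻¹U, row 0 first, T[0,2] = -(-3)/(6) = +0.5000; later rows by forward substitution.
  T[0,:] = [+0.0000 -0.6667 +0.5000]
  T[1,:] = [+0.0000 +0.6667 -0.2500]
  T[2,:] = [+0.0000 +0.1333 -0.3000]
eigenvalue magnitudes: 0.6309, 0.2642, 0.0000.
spectral radius ρ = 0.6309; 0.6309 < 1: convergent.

yes, ρ = 0.6309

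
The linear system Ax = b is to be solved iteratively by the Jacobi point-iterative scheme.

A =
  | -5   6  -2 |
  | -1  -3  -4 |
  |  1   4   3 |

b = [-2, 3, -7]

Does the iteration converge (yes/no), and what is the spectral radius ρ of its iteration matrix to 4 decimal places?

Split A = D + L + U, D = diag(-5, -3, 3).
Jacobi: T = -D⁻¹(L+U), T[2,1] = -(4)/(3) = -1.3333; T[2,2] = 0.
  T[0,:] = [+0.0000  +1.2000  -0.4000]
  T[1,:] = [-0.3333  +0.0000  -1.3333]
  T[2,:] = [-0.3333  -1.3333  +0.0000]
eigenvalue magnitudes: 1.3333, 1.0883, 0.2450.
ρ = 1.3333; 1.3333 > 1: divergent.

no, ρ = 1.3333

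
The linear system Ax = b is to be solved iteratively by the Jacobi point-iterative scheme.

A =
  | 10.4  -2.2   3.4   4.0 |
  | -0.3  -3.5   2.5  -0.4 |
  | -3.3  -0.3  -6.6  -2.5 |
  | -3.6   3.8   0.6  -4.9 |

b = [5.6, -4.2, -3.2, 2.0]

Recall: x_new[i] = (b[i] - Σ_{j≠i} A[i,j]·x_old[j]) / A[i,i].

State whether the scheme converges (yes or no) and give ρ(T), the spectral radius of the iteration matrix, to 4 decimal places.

Diagonal D = diag(10.4, -3.5, -6.6, -4.9); L, U strict lower/upper.
Jacobi T = -D⁻¹(L+U): T[1,2] = -(2.5)/(-3.5) = +0.7143; T[1,1] = 0.
  T[0,:] = [+0.0000, +0.2115, -0.3269, -0.3846]
  T[1,:] = [-0.0857, +0.0000, +0.7143, -0.1143]
  T[2,:] = [-0.5000, -0.0455, +0.0000, -0.3788]
  T[3,:] = [-0.7347, +0.7755, +0.1224, +0.0000]
moduli |λ_i(T)| = 0.8998, 0.5935, 0.5935, 0.5229.
ρ(T) = max|λ| = 0.8998; 0.8998 < 1 ⇒ converges.

yes, ρ = 0.8998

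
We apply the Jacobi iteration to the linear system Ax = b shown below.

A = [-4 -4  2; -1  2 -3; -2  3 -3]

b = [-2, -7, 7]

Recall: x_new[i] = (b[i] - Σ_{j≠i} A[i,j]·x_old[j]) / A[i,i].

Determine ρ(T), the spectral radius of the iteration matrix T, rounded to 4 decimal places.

A = D + L + U where D = diag(-4, 2, -3).
Jacobi T = -D⁻¹(L+U): T[1,2] = -(-3)/(2) = +1.5000; T[1,1] = 0.
  T[0,:] = [+0.0000 -1.0000 +0.5000]
  T[1,:] = [+0.5000 +0.0000 +1.5000]
  T[2,:] = [-0.6667 +1.0000 +0.0000]
|eigenvalues of T|: 1.2815, 0.9877, 0.9877.
spectral radius ρ = 1.2815; 1.2815 > 1 ⇒ diverges.

1.2815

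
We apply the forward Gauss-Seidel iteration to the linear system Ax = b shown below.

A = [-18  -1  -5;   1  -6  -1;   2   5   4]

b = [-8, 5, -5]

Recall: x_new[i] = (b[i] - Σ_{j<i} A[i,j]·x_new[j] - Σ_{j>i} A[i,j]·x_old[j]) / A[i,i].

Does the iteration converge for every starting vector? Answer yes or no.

yes

A = D + L + U where D = diag(-18, -6, 4).
Gauss-Seidel: T = -(D+L)⁻¹U, row 0 first, T[0,1] = -(-1)/(-18) = -0.0556; later rows by forward substitution.
  T[0,:] = [+0.0000, -0.0556, -0.2778]
  T[1,:] = [+0.0000, -0.0093, -0.2130]
  T[2,:] = [+0.0000, +0.0394, +0.4051]
|eigenvalues of T|: 0.3838, 0.0121, 0.0000.
ρ = 0.3838; 0.3838 < 1, so it converges for any x₀.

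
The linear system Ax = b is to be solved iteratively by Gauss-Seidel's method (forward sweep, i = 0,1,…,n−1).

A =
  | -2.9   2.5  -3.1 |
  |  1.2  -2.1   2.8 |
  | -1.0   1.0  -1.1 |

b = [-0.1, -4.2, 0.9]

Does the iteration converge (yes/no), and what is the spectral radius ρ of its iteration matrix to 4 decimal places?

no, ρ = 1.3434

Diagonal D = diag(-2.9, -2.1, -1.1); L, U strict lower/upper.
Gauss-Seidel: T = -(D+L)⁻¹U, row 0 first, T[0,2] = -(-3.1)/(-2.9) = -1.0690; later rows by forward substitution.
  T[0,:] = [+0.0000  +0.8621  -1.0690]
  T[1,:] = [+0.0000  +0.4926  +0.7225]
  T[2,:] = [+0.0000  -0.3359  +1.6286]
eigenvalue magnitudes: 1.3434, 0.7778, 0.0000.
spectral radius ρ = 1.3434; 1.3434 > 1, so it fails to converge.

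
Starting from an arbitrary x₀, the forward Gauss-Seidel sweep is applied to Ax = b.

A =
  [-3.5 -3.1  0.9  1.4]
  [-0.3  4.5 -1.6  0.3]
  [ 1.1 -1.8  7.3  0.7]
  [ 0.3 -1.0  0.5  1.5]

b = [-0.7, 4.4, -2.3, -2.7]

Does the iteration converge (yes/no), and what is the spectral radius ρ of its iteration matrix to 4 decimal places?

A = D + L + U where D = diag(-3.5, 4.5, 7.3, 1.5).
Gauss-Seidel: T = -(D+L)⁻¹U, row 0 first, T[0,2] = -(0.9)/(-3.5) = +0.2571; later rows by forward substitution.
  T[0,:] = [+0.0000  -0.8857  +0.2571  +0.4000]
  T[1,:] = [+0.0000  -0.0590  +0.3727  -0.0400]
  T[2,:] = [+0.0000  +0.1189  +0.0532  -0.1660]
  T[3,:] = [+0.0000  +0.0981  +0.1793  -0.0513]
eigenvalue magnitudes: 0.2299, 0.1621, 0.1621, 0.0000.
spectral radius ρ = 0.2299; 0.2299 < 1, so it converges for any x₀.

yes, ρ = 0.2299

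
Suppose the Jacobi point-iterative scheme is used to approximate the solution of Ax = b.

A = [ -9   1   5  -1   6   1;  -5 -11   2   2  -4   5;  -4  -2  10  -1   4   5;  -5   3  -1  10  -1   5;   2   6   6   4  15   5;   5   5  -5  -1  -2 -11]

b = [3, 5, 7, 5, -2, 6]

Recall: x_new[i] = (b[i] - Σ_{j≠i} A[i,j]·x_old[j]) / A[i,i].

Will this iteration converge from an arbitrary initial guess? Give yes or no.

no

Write A = D+L+U with D = diag(-9, -11, 10, 10, 15, -11).
Jacobi T = -D⁻¹(L+U): T[1,5] = -(5)/(-11) = +0.4545; T[1,1] = 0.
  T[0,:] = [+0.0000 +0.1111 +0.5556 -0.1111 +0.6667 +0.1111]
  T[1,:] = [-0.4545 +0.0000 +0.1818 +0.1818 -0.3636 +0.4545]
  T[2,:] = [+0.4000 +0.2000 +0.0000 +0.1000 -0.4000 -0.5000]
  T[3,:] = [+0.5000 -0.3000 +0.1000 +0.0000 +0.1000 -0.5000]
  T[4,:] = [-0.1333 -0.4000 -0.4000 -0.2667 +0.0000 -0.3333]
  T[5,:] = [+0.4545 +0.4545 -0.4545 -0.0909 -0.1818 +0.0000]
moduli |λ_i(T)| = 1.1351, 0.6265, 0.6265, 0.3788, 0.3788, 0.2093.
ρ = 1.1351; 1.1351 > 1, so it fails to converge.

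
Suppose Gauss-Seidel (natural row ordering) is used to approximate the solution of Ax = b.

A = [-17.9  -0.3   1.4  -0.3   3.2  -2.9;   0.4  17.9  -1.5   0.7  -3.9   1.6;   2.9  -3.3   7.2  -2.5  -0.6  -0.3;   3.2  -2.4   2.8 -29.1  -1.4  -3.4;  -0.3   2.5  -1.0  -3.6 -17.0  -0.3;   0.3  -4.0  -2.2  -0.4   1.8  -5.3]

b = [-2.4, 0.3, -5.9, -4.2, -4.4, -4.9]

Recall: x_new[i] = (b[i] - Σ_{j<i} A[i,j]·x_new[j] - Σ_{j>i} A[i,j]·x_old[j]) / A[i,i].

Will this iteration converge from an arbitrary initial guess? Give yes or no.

yes

Let D = diag(-17.9, 17.9, 7.2, -29.1, -17, -5.3); L, U the strict triangles.
GS T = -(D+L)⁻¹U: row 0 first, T[0,3] = -(-0.3)/(-17.9) = -0.0168; later rows by forward substitution.
  T[0,:] = [+0.0000  -0.0168  +0.0782  -0.0168  +0.1788  -0.1620]
  T[1,:] = [+0.0000  +0.0004  +0.0821  -0.0387  +0.2139  -0.0858]
  T[2,:] = [+0.0000  +0.0069  +0.0061  +0.3362  +0.1094  +0.0676]
  T[3,:] = [+0.0000  -0.0012  +0.0024  +0.0337  -0.0356  -0.1211]
  T[4,:] = [+0.0000  +0.0002  +0.0098  -0.0323  +0.0294  -0.0057]
  T[5,:] = [+0.0000  -0.0039  -0.0569  -0.1248  -0.1840  +0.0347]
|eigenvalues of T|: 0.1893, 0.0735, 0.0735, 0.0189, 0.0012, 0.0000.
spectral radius ρ = 0.1893; 0.1893 < 1: convergent.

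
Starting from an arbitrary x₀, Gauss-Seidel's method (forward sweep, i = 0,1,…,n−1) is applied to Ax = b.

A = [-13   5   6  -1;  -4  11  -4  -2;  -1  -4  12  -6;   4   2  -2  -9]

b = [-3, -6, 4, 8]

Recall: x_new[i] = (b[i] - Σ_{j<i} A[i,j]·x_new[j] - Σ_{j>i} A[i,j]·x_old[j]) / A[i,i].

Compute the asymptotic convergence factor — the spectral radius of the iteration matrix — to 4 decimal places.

0.6594

Write A = D+L+U with D = diag(-13, 11, 12, -9).
GS T = -(D+L)⁻¹U: row 0 first, T[0,3] = -(-1)/(-13) = -0.0769; later rows by forward substitution.
  T[0,:] = [+0.0000 +0.3846 +0.4615 -0.0769]
  T[1,:] = [+0.0000 +0.1399 +0.5315 +0.1538]
  T[2,:] = [+0.0000 +0.0787 +0.2156 +0.5449]
  T[3,:] = [+0.0000 +0.1845 +0.2753 -0.1211]
|λ(T)| sorted: 0.6594, 0.2171, 0.2171, 0.0000.
spectral radius ρ = 0.6594; 0.6594 < 1, so it converges for any x₀.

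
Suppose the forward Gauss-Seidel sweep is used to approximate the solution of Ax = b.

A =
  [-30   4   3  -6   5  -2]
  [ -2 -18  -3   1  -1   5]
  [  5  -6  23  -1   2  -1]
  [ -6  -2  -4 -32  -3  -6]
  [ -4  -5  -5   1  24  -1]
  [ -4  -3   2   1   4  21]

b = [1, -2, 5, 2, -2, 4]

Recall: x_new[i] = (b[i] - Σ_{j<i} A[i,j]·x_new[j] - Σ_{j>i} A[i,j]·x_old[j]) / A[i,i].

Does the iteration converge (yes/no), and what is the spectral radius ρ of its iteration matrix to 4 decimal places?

A = D + L + U where D = diag(-30, -18, 23, -32, 24, 21).
T_GS = -(D+L)⁻¹U: row 0 first, T[0,5] = -(-2)/(-30) = -0.0667; later rows by forward substitution.
  T[0,:] = [+0.0000, +0.1333, +0.1000, -0.2000, +0.1667, -0.0667]
  T[1,:] = [+0.0000, -0.0148, -0.1778, +0.0778, -0.0741, +0.2852]
  T[2,:] = [+0.0000, -0.0329, -0.0681, +0.1072, -0.1425, +0.1324]
  T[3,:] = [+0.0000, -0.0200, +0.0009, +0.0192, -0.1026, -0.2094]
  T[4,:] = [+0.0000, +0.0131, -0.0346, +0.0044, -0.0131, +0.1263]
  T[5,:] = [+0.0000, +0.0249, +0.0067, -0.0390, +0.0421, +0.0014]
|roots of det(T-λI)|: 0.1970, 0.1648, 0.0381, 0.0381, 0.0153, 0.0000.
ρ = 0.1970; 0.1970 < 1, so it converges for any x₀.

yes, ρ = 0.1970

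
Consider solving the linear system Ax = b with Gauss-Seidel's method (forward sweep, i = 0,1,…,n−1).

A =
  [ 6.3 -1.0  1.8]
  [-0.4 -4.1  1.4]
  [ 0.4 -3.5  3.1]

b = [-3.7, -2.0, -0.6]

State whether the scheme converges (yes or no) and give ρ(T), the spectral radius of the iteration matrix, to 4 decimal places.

yes, ρ = 0.4218

A = D + L + U where D = diag(6.3, -4.1, 3.1).
GS T = -(D+L)⁻¹U: row 0 first, T[0,2] = -(1.8)/(6.3) = -0.2857; later rows by forward substitution.
  T[0,:] = [+0.0000 +0.1587 -0.2857]
  T[1,:] = [+0.0000 -0.0155 +0.3693]
  T[2,:] = [+0.0000 -0.0380 +0.4539]
moduli |λ_i(T)| = 0.4218, 0.0166, 0.0000.
ρ = 0.4218; 0.4218 < 1 ⇒ converges.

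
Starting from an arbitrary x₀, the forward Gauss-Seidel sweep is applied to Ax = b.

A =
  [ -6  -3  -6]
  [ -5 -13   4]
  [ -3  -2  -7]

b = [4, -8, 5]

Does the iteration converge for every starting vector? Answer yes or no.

Write A = D+L+U with D = diag(-6, -13, -7).
GS T = -(D+L)⁻¹U: row 0 first, T[0,1] = -(-3)/(-6) = -0.5000; later rows by forward substitution.
  T[0,:] = [+0.0000, -0.5000, -1.0000]
  T[1,:] = [+0.0000, +0.1923, +0.6923]
  T[2,:] = [+0.0000, +0.1593, +0.2308]
moduli |λ_i(T)| = 0.5442, 0.1212, 0.0000.
ρ(T) = max|λ| = 0.5442; 0.5442 < 1 ⇒ converges.

yes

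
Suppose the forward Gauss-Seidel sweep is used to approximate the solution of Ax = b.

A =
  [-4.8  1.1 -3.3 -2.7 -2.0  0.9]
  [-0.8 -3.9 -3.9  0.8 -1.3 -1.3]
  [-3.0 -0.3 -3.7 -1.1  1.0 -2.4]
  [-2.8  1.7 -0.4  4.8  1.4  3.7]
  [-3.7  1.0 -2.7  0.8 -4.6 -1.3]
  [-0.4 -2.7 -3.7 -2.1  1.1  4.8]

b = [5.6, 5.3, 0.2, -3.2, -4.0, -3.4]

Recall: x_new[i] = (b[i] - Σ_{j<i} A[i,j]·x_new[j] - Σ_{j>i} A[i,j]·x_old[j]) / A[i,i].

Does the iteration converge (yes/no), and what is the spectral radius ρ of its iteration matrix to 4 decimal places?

no, ρ = 1.1206

Split A = D + L + U, D = diag(-4.8, -3.9, -3.7, 4.8, -4.6, 4.8).
T_GS = -(D+L)⁻¹U: row 0 first, T[0,2] = -(-3.3)/(-4.8) = -0.6875; later rows by forward substitution.
  T[0,:] = [+0.0000 +0.2292 -0.6875 -0.5625 -0.4167 +0.1875]
  T[1,:] = [+0.0000 -0.0470 -0.8590 +0.3205 -0.2479 -0.3718]
  T[2,:] = [+0.0000 -0.1820 +0.6271 +0.1328 +0.6282 -0.7705]
  T[3,:] = [+0.0000 +0.1352 -0.0446 -0.4306 -0.3946 -0.5940]
  T[4,:] = [+0.0000 -0.0642 -0.0096 +0.3693 -0.1561 -0.1653]
  T[5,:] = [+0.0000 -0.0738 -0.0744 -0.0372 +0.1732 -1.0095]
|roots of det(T-λI)|: 1.1206, 0.7980, 0.4867, 0.4867, 0.0022, 0.0000.
spectral radius ρ = 1.1206; 1.1206 > 1 ⇒ diverges.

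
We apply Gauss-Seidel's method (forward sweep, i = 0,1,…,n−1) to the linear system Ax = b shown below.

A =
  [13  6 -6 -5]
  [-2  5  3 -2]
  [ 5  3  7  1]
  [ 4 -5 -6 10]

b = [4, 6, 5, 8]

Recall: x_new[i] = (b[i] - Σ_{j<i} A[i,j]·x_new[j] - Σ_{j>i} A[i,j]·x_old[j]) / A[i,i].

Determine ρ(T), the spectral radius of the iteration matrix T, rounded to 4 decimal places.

Let D = diag(13, 5, 7, 10); L, U the strict triangles.
T_GS = -(D+L)⁻¹U: row 0 first, T[0,2] = -(-6)/(13) = +0.4615; later rows by forward substitution.
  T[0,:] = [+0.0000  -0.4615  +0.4615  +0.3846]
  T[1,:] = [+0.0000  -0.1846  -0.4154  +0.5538]
  T[2,:] = [+0.0000  +0.4088  -0.1516  -0.6549]
  T[3,:] = [+0.0000  +0.3376  -0.4833  -0.2699]
|λ(T)| sorted: 0.8397, 0.2970, 0.0635, 0.0000.
spectral radius ρ = 0.8397; 0.8397 < 1: convergent.

0.8397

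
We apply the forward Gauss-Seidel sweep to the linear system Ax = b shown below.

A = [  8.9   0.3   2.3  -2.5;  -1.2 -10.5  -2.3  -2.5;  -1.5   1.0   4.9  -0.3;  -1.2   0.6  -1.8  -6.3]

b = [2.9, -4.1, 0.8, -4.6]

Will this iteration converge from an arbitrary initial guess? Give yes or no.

Diagonal D = diag(8.9, -10.5, 4.9, -6.3); L, U strict lower/upper.
GS T = -(D+L)⁻¹U: row 0 first, T[0,1] = -(0.3)/(8.9) = -0.0337; later rows by forward substitution.
  T[0,:] = [+0.0000 -0.0337 -0.2584 +0.2809]
  T[1,:] = [+0.0000 +0.0039 -0.1895 -0.2702]
  T[2,:] = [+0.0000 -0.0111 -0.0404 +0.2024]
  T[3,:] = [+0.0000 +0.0100 +0.0427 -0.1371]
|eigenvalues of T|: 0.1926, 0.0211, 0.0211, 0.0000.
ρ = 0.1926; 0.1926 < 1: convergent.

yes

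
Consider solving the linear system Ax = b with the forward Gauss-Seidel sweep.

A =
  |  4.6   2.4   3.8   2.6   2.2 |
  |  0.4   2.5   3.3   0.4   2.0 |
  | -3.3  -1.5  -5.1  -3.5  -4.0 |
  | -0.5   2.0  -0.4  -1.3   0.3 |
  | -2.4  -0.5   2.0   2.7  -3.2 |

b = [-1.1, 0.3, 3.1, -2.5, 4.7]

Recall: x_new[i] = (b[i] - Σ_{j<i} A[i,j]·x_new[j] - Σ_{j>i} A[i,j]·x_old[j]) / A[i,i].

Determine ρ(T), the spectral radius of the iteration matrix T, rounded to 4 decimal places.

Diagonal D = diag(4.6, 2.5, -5.1, -1.3, -3.2); L, U strict lower/upper.
Gauss-Seidel: T = -(D+L)⁻¹U, row 0 first, T[0,3] = -(2.6)/(4.6) = -0.5652; later rows by forward substitution.
  T[0,:] = [+0.0000 -0.5217 -0.8261 -0.5652 -0.4783]
  T[1,:] = [+0.0000 +0.0835 -1.1878 -0.0696 -0.7235]
  T[2,:] = [+0.0000 +0.3130 +0.8839 -0.3001 -0.2621]
  T[3,:] = [+0.0000 +0.2328 -1.7817 +0.2027 -0.6177]
  T[4,:] = [+0.0000 +0.7703 -0.1457 +0.4183 -0.2132]
|λ(T)| sorted: 1.3121, 1.0490, 1.0490, 0.0567, 0.0000.
spectral radius ρ = 1.3121; 1.3121 > 1 ⇒ diverges.

1.3121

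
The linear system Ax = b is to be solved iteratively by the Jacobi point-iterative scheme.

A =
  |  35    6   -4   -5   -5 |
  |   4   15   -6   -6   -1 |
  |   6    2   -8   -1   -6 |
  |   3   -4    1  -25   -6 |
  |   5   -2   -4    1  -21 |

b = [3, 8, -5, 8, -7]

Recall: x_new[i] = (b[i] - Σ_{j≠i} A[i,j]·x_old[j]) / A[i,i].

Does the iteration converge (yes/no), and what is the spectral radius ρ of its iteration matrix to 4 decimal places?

yes, ρ = 0.7014

Write A = D+L+U with D = diag(35, 15, -8, -25, -21).
T_J = -D⁻¹(L+U): T[2,4] = -(-6)/(-8) = -0.7500; T[2,2] = 0.
  T[0,:] = [+0.0000, -0.1714, +0.1143, +0.1429, +0.1429]
  T[1,:] = [-0.2667, +0.0000, +0.4000, +0.4000, +0.0667]
  T[2,:] = [+0.7500, +0.2500, +0.0000, -0.1250, -0.7500]
  T[3,:] = [+0.1200, -0.1600, +0.0400, +0.0000, -0.2400]
  T[4,:] = [+0.2381, -0.0952, -0.1905, +0.0476, +0.0000]
|λ(T)| sorted: 0.7014, 0.5122, 0.2418, 0.2418, 0.1995.
ρ = 0.7014; 0.7014 < 1: convergent.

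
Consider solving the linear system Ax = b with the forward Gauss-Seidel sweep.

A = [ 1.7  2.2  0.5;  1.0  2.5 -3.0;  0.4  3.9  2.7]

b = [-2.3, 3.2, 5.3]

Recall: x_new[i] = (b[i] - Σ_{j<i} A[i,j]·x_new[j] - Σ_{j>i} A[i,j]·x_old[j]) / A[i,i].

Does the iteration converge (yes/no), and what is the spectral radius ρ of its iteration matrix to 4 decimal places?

A = D + L + U where D = diag(1.7, 2.5, 2.7).
Gauss-Seidel: T = -(D+L)⁻¹U, row 0 first, T[0,2] = -(0.5)/(1.7) = -0.2941; later rows by forward substitution.
  T[0,:] = [+0.0000, -1.2941, -0.2941]
  T[1,:] = [+0.0000, +0.5176, +1.3176]
  T[2,:] = [+0.0000, -0.5560, -1.8597]
|roots of det(T-λI)|: 1.4959, 0.1538, 0.0000.
ρ = 1.4959; 1.4959 > 1, so it fails to converge.

no, ρ = 1.4959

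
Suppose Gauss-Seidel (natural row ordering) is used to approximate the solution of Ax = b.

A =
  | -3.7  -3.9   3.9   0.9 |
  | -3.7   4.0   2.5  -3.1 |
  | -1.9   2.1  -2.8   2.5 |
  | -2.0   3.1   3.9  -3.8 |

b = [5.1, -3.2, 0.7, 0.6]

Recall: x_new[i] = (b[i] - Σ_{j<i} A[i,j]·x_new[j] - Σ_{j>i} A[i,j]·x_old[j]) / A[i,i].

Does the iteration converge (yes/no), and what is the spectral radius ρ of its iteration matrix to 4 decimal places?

Write A = D+L+U with D = diag(-3.7, 4, -2.8, -3.8).
T_GS = -(D+L)⁻¹U: row 0 first, T[0,3] = -(0.9)/(-3.7) = +0.2432; later rows by forward substitution.
  T[0,:] = [+0.0000 -1.0541 +1.0541 +0.2432]
  T[1,:] = [+0.0000 -0.9750 +0.3500 +1.0000]
  T[2,:] = [+0.0000 -0.0160 -0.4528 +1.4778]
  T[3,:] = [+0.0000 -0.2570 -0.7339 +2.2045]
|λ(T)| sorted: 1.5318, 0.9646, 0.2095, 0.0000.
spectral radius ρ = 1.5318; 1.5318 > 1 ⇒ diverges.

no, ρ = 1.5318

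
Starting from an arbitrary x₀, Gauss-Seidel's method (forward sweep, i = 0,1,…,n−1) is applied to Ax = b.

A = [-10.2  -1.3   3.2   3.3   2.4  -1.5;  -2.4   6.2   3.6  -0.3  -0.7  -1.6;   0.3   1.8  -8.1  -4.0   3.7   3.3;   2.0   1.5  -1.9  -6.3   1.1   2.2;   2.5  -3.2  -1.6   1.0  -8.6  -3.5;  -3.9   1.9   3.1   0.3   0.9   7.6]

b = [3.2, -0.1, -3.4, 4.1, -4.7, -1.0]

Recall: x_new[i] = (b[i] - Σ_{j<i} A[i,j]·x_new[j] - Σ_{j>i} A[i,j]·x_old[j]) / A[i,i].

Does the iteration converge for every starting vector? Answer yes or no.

A = D + L + U where D = diag(-10.2, 6.2, -8.1, -6.3, -8.6, 7.6).
T_GS = -(D+L)⁻¹U: row 0 first, T[0,5] = -(-1.5)/(-10.2) = -0.1471; later rows by forward substitution.
  T[0,:] = [+0.0000 -0.1275 +0.3137 +0.3235 +0.2353 -0.1471]
  T[1,:] = [+0.0000 -0.0493 -0.4592 +0.1736 +0.2040 +0.2011]
  T[2,:] = [+0.0000 -0.0157 -0.0904 -0.4433 +0.5108 +0.4467]
  T[3,:] = [+0.0000 -0.0475 +0.0175 +0.2777 +0.1438 +0.2157]
  T[4,:] = [+0.0000 -0.0213 +0.2809 +0.1442 -0.0858 -0.5826]
  T[5,:] = [+0.0000 -0.0423 +0.2787 +0.2754 -0.1341 -0.2475]
moduli |λ_i(T)| = 0.9051, 0.3971, 0.3971, 0.1221, 0.0765, 0.0000.
ρ(T) = max|λ| = 0.9051; 0.9051 < 1 ⇒ converges.

yes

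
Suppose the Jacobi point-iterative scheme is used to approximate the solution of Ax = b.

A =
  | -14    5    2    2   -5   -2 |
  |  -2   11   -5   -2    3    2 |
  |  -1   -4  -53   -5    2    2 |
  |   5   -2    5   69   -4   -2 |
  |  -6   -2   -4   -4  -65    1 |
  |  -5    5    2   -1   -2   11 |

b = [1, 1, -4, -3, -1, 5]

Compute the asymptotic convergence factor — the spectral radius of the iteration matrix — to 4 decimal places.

0.3854

Diagonal D = diag(-14, 11, -53, 69, -65, 11); L, U strict lower/upper.
T_J = -D⁻¹(L+U): T[4,0] = -(-6)/(-65) = -0.0923; T[4,4] = 0.
  T[0,:] = [+0.0000  +0.3571  +0.1429  +0.1429  -0.3571  -0.1429]
  T[1,:] = [+0.1818  +0.0000  +0.4545  +0.1818  -0.2727  -0.1818]
  T[2,:] = [-0.0189  -0.0755  +0.0000  -0.0943  +0.0377  +0.0377]
  T[3,:] = [-0.0725  +0.0290  -0.0725  +0.0000  +0.0580  +0.0290]
  T[4,:] = [-0.0923  -0.0308  -0.0615  -0.0615  +0.0000  +0.0154]
  T[5,:] = [+0.4545  -0.4545  -0.1818  +0.0909  +0.1818  +0.0000]
|λ(T)| sorted: 0.3854, 0.2339, 0.2339, 0.1525, 0.0804, 0.0068.
ρ(T) = max|λ| = 0.3854; 0.3854 < 1, so it converges for any x₀.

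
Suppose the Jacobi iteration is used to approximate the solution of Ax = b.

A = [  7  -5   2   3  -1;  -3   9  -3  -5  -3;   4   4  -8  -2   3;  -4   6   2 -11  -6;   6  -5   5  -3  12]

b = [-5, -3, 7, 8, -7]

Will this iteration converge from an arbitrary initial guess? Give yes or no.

no

A = D + L + U where D = diag(7, 9, -8, -11, 12).
Jacobi: T = -D⁻¹(L+U), T[3,4] = -(-6)/(-11) = -0.5455; T[3,3] = 0.
  T[0,:] = [+0.0000, +0.7143, -0.2857, -0.4286, +0.1429]
  T[1,:] = [+0.3333, +0.0000, +0.3333, +0.5556, +0.3333]
  T[2,:] = [+0.5000, +0.5000, +0.0000, -0.2500, +0.3750]
  T[3,:] = [-0.3636, +0.5455, +0.1818, +0.0000, -0.5455]
  T[4,:] = [-0.5000, +0.4167, -0.4167, +0.2500, +0.0000]
|roots of det(T-λI)|: 1.1312, 0.7567, 0.7534, 0.7534, 0.0507.
spectral radius ρ = 1.1312; 1.1312 > 1 ⇒ diverges.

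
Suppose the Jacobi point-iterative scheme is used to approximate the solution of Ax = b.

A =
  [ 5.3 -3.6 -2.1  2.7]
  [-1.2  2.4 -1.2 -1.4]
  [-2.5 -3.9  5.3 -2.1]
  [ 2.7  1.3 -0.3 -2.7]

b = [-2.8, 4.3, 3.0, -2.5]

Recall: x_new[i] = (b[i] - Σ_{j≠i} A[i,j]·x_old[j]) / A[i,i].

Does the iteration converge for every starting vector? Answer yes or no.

Write A = D+L+U with D = diag(5.3, 2.4, 5.3, -2.7).
Jacobi: T = -D⁻¹(L+U), T[1,0] = -(-1.2)/(2.4) = +0.5000; T[1,1] = 0.
  T[0,:] = [+0.0000 +0.6792 +0.3962 -0.5094]
  T[1,:] = [+0.5000 +0.0000 +0.5000 +0.5833]
  T[2,:] = [+0.4717 +0.7358 +0.0000 +0.3962]
  T[3,:] = [+1.0000 +0.4815 -0.1111 +0.0000]
|λ(T)| sorted: 1.2460, 0.7369, 0.7369, 0.6423.
spectral radius ρ = 1.2460; 1.2460 > 1 ⇒ diverges.

no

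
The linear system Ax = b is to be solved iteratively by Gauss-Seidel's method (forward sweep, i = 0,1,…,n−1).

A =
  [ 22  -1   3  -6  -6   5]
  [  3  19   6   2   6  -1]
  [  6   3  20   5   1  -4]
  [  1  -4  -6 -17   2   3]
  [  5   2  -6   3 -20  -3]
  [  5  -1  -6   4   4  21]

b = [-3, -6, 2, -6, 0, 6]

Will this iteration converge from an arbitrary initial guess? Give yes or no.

yes

Split A = D + L + U, D = diag(22, 19, 20, -17, -20, 21).
GS T = -(D+L)⁻¹U: row 0 first, T[0,1] = -(-1)/(22) = +0.0455; later rows by forward substitution.
  T[0,:] = [+0.0000 +0.0455 -0.1364 +0.2727 +0.2727 -0.2273]
  T[1,:] = [+0.0000 -0.0072 -0.2943 -0.1483 -0.3589 +0.0885]
  T[2,:] = [+0.0000 -0.0126 +0.0850 -0.3096 -0.0780 +0.2549]
  T[3,:] = [+0.0000 +0.0088 +0.0312 +0.1602 +0.2457 +0.0523]
  T[4,:] = [+0.0000 +0.0157 -0.0844 +0.1703 +0.0925 -0.2666]
  T[5,:] = [+0.0000 -0.0194 +0.0529 -0.2234 -0.1687 +0.1720]
|roots of det(T-λI)|: 0.5088, 0.1027, 0.1027, 0.0530, 0.0530, 0.0000.
spectral radius ρ = 0.5088; 0.5088 < 1: convergent.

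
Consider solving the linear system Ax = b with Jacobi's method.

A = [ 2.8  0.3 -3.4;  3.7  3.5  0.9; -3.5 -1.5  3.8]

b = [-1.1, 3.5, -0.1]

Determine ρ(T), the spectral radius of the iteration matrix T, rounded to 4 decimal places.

1.2331

Split A = D + L + U, D = diag(2.8, 3.5, 3.8).
T_J = -D⁻¹(L+U): T[1,0] = -(3.7)/(3.5) = -1.0571; T[1,1] = 0.
  T[0,:] = [+0.0000, -0.1071, +1.2143]
  T[1,:] = [-1.0571, +0.0000, -0.2571]
  T[2,:] = [+0.9211, +0.3947, +0.0000]
|eigenvalues of T|: 1.2331, 0.6248, 0.6248.
ρ(T) = max|λ| = 1.2331; 1.2331 > 1 ⇒ diverges.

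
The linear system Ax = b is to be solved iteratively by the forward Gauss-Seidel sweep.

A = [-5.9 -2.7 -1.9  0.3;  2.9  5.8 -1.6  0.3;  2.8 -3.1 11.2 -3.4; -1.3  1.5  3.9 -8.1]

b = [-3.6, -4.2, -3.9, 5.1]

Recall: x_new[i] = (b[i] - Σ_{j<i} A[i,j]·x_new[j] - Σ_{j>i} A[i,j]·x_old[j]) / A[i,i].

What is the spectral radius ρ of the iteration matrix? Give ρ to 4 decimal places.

0.6066

A = D + L + U where D = diag(-5.9, 5.8, 11.2, -8.1).
GS T = -(D+L)⁻¹U: row 0 first, T[0,1] = -(-2.7)/(-5.9) = -0.4576; later rows by forward substitution.
  T[0,:] = [+0.0000, -0.4576, -0.3220, +0.0508]
  T[1,:] = [+0.0000, +0.2288, +0.4369, -0.0771]
  T[2,:] = [+0.0000, +0.1777, +0.2014, +0.2695]
  T[3,:] = [+0.0000, +0.2014, +0.2296, +0.1073]
|eigenvalues of T|: 0.6066, 0.1007, 0.1007, 0.0000.
ρ = 0.6066; 0.6066 < 1 ⇒ converges.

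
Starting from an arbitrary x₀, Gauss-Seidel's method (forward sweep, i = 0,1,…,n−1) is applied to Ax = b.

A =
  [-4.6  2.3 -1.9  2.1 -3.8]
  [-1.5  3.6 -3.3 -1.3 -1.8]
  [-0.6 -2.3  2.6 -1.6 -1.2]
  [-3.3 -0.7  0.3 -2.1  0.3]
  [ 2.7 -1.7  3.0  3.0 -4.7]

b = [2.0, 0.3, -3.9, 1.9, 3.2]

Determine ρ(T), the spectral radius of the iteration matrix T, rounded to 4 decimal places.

Split A = D + L + U, D = diag(-4.6, 3.6, 2.6, -2.1, -4.7).
GS T = -(D+L)⁻¹U: row 0 first, T[0,4] = -(-3.8)/(-4.6) = -0.8261; later rows by forward substitution.
  T[0,:] = [+0.0000 +0.5000 -0.4130 +0.4565 -0.8261]
  T[1,:] = [+0.0000 +0.2083 +0.7446 +0.5513 +0.1558]
  T[2,:] = [+0.0000 +0.2997 +0.5633 +1.2084 +0.4087]
  T[3,:] = [+0.0000 -0.8123 +0.4814 -0.7285 +1.4475]
  T[4,:] = [+0.0000 -0.1154 +0.1602 +0.3692 +0.6539]
|eigenvalues of T|: 1.2162, 0.9658, 0.9658, 0.0204, 0.0000.
ρ(T) = max|λ| = 1.2162; 1.2162 > 1, so it fails to converge.

1.2162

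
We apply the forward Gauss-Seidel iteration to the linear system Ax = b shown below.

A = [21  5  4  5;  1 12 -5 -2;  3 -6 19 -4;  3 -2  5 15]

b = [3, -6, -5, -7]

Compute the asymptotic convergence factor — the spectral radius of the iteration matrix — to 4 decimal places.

Let D = diag(21, 12, 19, 15); L, U the strict triangles.
Gauss-Seidel: T = -(D+L)⁻¹U, row 0 first, T[0,2] = -(4)/(21) = -0.1905; later rows by forward substitution.
  T[0,:] = [+0.0000  -0.2381  -0.1905  -0.2381]
  T[1,:] = [+0.0000  +0.0198  +0.4325  +0.1865]
  T[2,:] = [+0.0000  +0.0439  +0.1667  +0.3070]
  T[3,:] = [+0.0000  +0.0356  +0.0402  -0.0299]
|eigenvalues of T|: 0.3219, 0.1139, 0.1139, 0.0000.
ρ(T) = max|λ| = 0.3219; 0.3219 < 1, so it converges for any x₀.

0.3219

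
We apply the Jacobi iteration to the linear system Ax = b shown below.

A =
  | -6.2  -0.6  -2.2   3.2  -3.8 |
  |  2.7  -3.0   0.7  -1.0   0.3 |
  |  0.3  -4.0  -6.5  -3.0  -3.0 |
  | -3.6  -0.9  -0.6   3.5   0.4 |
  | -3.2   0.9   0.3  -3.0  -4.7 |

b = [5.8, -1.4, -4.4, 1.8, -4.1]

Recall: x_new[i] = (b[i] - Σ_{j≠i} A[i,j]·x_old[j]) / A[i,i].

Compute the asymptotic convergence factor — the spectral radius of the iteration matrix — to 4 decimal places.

1.1930

Split A = D + L + U, D = diag(-6.2, -3, -6.5, 3.5, -4.7).
T_J = -D⁻¹(L+U): T[1,2] = -(0.7)/(-3) = +0.2333; T[1,1] = 0.
  T[0,:] = [+0.0000, -0.0968, -0.3548, +0.5161, -0.6129]
  T[1,:] = [+0.9000, +0.0000, +0.2333, -0.3333, +0.1000]
  T[2,:] = [+0.0462, -0.6154, +0.0000, -0.4615, -0.4615]
  T[3,:] = [+1.0286, +0.2571, +0.1714, +0.0000, -0.1143]
  T[4,:] = [-0.6809, +0.1915, +0.0638, -0.6383, +0.0000]
eigenvalue magnitudes: 1.1930, 0.7382, 0.7382, 0.5516, 0.1005.
ρ(T) = max|λ| = 1.1930; 1.1930 > 1: divergent.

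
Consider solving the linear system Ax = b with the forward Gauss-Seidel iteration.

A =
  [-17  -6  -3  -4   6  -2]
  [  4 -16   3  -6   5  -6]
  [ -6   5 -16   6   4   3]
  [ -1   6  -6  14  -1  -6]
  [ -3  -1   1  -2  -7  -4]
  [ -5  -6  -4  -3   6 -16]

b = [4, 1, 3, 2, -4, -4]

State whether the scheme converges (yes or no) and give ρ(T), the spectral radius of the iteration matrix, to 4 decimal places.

yes, ρ = 0.8262

Diagonal D = diag(-17, -16, -16, 14, -7, -16); L, U strict lower/upper.
Gauss-Seidel: T = -(D+L)⁻¹U, row 0 first, T[0,5] = -(-2)/(-17) = -0.1176; later rows by forward substitution.
  T[0,:] = [+0.0000  -0.3529  -0.1765  -0.2353  +0.3529  -0.1176]
  T[1,:] = [+0.0000  -0.0882  +0.1434  -0.4338  +0.4007  -0.4044]
  T[2,:] = [+0.0000  +0.1048  +0.1110  +0.3277  +0.2429  +0.1052]
  T[3,:] = [+0.0000  +0.0575  -0.0265  +0.3095  +0.0290  +0.6386]
  T[4,:] = [+0.0000  +0.1624  +0.0786  +0.1212  -0.1821  -0.6307]
  T[5,:] = [+0.0000  +0.1673  +0.0081  +0.1417  -0.3950  -0.1941]
eigenvalue magnitudes: 0.8262, 0.3278, 0.2317, 0.2317, 0.0218, 0.0000.
ρ(T) = max|λ| = 0.8262; 0.8262 < 1, so it converges for any x₀.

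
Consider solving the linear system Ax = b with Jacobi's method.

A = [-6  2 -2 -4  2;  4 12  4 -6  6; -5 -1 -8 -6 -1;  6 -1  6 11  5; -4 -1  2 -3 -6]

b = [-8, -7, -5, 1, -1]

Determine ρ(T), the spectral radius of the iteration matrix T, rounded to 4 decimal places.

1.1604

Write A = D+L+U with D = diag(-6, 12, -8, 11, -6).
T_J = -D⁻¹(L+U): T[4,1] = -(-1)/(-6) = -0.1667; T[4,4] = 0.
  T[0,:] = [+0.0000, +0.3333, -0.3333, -0.6667, +0.3333]
  T[1,:] = [-0.3333, +0.0000, -0.3333, +0.5000, -0.5000]
  T[2,:] = [-0.6250, -0.1250, +0.0000, -0.7500, -0.1250]
  T[3,:] = [-0.5455, +0.0909, -0.5455, +0.0000, -0.4545]
  T[4,:] = [-0.6667, -0.1667, +0.3333, -0.5000, +0.0000]
|λ(T)| sorted: 1.1604, 0.9659, 0.3913, 0.3913, 0.0098.
ρ(T) = max|λ| = 1.1604; 1.1604 > 1, so it fails to converge.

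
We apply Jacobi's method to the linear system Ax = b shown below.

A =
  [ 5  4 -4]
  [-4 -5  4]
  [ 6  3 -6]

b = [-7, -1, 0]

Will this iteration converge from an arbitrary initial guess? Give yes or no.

no

Write A = D+L+U with D = diag(5, -5, -6).
T_J = -D⁻¹(L+U): T[2,0] = -(6)/(-6) = +1.0000; T[2,2] = 0.
  T[0,:] = [+0.0000 -0.8000 +0.8000]
  T[1,:] = [-0.8000 +0.0000 +0.8000]
  T[2,:] = [+1.0000 +0.5000 +0.0000]
|roots of det(T-λI)|: 1.5662, 0.8000, 0.7662.
ρ = 1.5662; 1.5662 > 1, so it fails to converge.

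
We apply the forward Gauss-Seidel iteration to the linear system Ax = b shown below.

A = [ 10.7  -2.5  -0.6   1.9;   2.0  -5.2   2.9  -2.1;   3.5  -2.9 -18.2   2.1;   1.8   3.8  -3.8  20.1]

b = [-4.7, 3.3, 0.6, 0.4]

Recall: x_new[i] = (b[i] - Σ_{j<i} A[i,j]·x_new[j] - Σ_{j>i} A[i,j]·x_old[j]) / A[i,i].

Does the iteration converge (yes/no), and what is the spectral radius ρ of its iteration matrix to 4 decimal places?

yes, ρ = 0.2029

Split A = D + L + U, D = diag(10.7, -5.2, -18.2, 20.1).
Gauss-Seidel: T = -(D+L)⁻¹U, row 0 first, T[0,2] = -(-0.6)/(10.7) = +0.0561; later rows by forward substitution.
  T[0,:] = [+0.0000, +0.2336, +0.0561, -0.1776]
  T[1,:] = [+0.0000, +0.0899, +0.5793, -0.4721]
  T[2,:] = [+0.0000, +0.0306, -0.0815, +0.1565]
  T[3,:] = [+0.0000, -0.0321, -0.1299, +0.1347]
|roots of det(T-λI)|: 0.2029, 0.1167, 0.0569, 0.0000.
ρ = 0.2029; 0.2029 < 1, so it converges for any x₀.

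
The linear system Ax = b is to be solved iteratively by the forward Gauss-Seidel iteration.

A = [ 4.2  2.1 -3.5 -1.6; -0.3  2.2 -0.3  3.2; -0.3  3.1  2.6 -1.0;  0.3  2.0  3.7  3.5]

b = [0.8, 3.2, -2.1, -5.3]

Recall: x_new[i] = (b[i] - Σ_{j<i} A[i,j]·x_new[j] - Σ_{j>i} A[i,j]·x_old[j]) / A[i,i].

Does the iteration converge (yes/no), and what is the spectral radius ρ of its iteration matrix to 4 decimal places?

no, ρ = 1.3693

A = D + L + U where D = diag(4.2, 2.2, 2.6, 3.5).
T_GS = -(D+L)⁻¹U: row 0 first, T[0,1] = -(2.1)/(4.2) = -0.5000; later rows by forward substitution.
  T[0,:] = [+0.0000 -0.5000 +0.8333 +0.3810]
  T[1,:] = [+0.0000 -0.0682 +0.2500 -1.4026]
  T[2,:] = [+0.0000 +0.0236 -0.2019 +2.1009]
  T[3,:] = [+0.0000 +0.0569 -0.0008 -1.4521]
|roots of det(T-λI)|: 1.3693, 0.3575, 0.0046, 0.0000.
ρ(T) = max|λ| = 1.3693; 1.3693 > 1: divergent.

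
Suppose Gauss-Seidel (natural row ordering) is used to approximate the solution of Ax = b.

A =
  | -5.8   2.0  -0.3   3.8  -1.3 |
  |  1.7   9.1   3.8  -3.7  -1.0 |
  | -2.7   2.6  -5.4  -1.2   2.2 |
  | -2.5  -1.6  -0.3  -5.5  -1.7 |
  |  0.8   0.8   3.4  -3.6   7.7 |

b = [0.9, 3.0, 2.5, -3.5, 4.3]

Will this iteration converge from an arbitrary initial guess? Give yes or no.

yes

Write A = D+L+U with D = diag(-5.8, 9.1, -5.4, -5.5, 7.7).
GS T = -(D+L)⁻¹U: row 0 first, T[0,2] = -(-0.3)/(-5.8) = -0.0517; later rows by forward substitution.
  T[0,:] = [+0.0000  +0.3448  -0.0517  +0.6552  -0.2241]
  T[1,:] = [+0.0000  -0.0644  -0.4079  +0.2842  +0.1518]
  T[2,:] = [+0.0000  -0.2034  -0.1705  -0.4130  +0.5925]
  T[3,:] = [+0.0000  -0.1269  +0.1515  -0.3580  -0.2837]
  T[4,:] = [+0.0000  +0.0014  +0.1939  -0.0826  -0.3868]
|roots of det(T-λI)|: 0.6626, 0.3288, 0.0748, 0.0631, 0.0000.
spectral radius ρ = 0.6626; 0.6626 < 1 ⇒ converges.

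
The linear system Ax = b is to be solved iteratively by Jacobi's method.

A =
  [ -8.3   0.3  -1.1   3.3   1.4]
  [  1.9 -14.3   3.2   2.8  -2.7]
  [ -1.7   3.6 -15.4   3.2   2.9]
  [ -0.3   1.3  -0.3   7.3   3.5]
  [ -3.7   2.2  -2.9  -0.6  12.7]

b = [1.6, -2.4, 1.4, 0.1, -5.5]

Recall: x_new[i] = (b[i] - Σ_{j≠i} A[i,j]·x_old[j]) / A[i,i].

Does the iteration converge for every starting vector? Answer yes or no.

Split A = D + L + U, D = diag(-8.3, -14.3, -15.4, 7.3, 12.7).
T_J = -D⁻¹(L+U): T[0,4] = -(1.4)/(-8.3) = +0.1687; T[0,0] = 0.
  T[0,:] = [+0.0000, +0.0361, -0.1325, +0.3976, +0.1687]
  T[1,:] = [+0.1329, +0.0000, +0.2238, +0.1958, -0.1888]
  T[2,:] = [-0.1104, +0.2338, +0.0000, +0.2078, +0.1883]
  T[3,:] = [+0.0411, -0.1781, +0.0411, +0.0000, -0.4795]
  T[4,:] = [+0.2913, -0.1732, +0.2283, +0.0472, +0.0000]
eigenvalue magnitudes: 0.6377, 0.3789, 0.3789, 0.2418, 0.0088.
ρ(T) = max|λ| = 0.6377; 0.6377 < 1: convergent.

yes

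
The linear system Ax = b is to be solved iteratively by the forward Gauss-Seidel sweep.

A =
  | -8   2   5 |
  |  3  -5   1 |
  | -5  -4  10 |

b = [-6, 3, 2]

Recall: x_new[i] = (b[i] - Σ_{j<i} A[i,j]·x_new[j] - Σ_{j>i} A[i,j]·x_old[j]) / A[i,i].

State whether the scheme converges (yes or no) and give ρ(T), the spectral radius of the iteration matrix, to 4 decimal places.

A = D + L + U where D = diag(-8, -5, 10).
Gauss-Seidel: T = -(D+L)⁻¹U, row 0 first, T[0,1] = -(2)/(-8) = +0.2500; later rows by forward substitution.
  T[0,:] = [+0.0000, +0.2500, +0.6250]
  T[1,:] = [+0.0000, +0.1500, +0.5750]
  T[2,:] = [+0.0000, +0.1850, +0.5425]
moduli |λ_i(T)| = 0.7269, 0.0344, 0.0000.
ρ = 0.7269; 0.7269 < 1 ⇒ converges.

yes, ρ = 0.7269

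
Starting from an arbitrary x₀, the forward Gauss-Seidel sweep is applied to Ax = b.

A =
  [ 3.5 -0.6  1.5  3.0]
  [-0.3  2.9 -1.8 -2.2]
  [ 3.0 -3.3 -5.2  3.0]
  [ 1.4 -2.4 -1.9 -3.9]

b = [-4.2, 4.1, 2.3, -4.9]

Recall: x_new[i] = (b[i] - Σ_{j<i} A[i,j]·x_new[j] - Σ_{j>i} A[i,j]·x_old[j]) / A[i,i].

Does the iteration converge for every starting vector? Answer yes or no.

yes

Split A = D + L + U, D = diag(3.5, 2.9, -5.2, -3.9).
Gauss-Seidel: T = -(D+L)⁻¹U, row 0 first, T[0,3] = -(3)/(3.5) = -0.8571; later rows by forward substitution.
  T[0,:] = [+0.0000 +0.1714 -0.4286 -0.8571]
  T[1,:] = [+0.0000 +0.0177 +0.5764 +0.6700]
  T[2,:] = [+0.0000 +0.0876 -0.6130 -0.3427]
  T[3,:] = [+0.0000 +0.0079 -0.2099 -0.5530]
|roots of det(T-λI)|: 0.9132, 0.3124, 0.0773, 0.0000.
ρ(T) = max|λ| = 0.9132; 0.9132 < 1: convergent.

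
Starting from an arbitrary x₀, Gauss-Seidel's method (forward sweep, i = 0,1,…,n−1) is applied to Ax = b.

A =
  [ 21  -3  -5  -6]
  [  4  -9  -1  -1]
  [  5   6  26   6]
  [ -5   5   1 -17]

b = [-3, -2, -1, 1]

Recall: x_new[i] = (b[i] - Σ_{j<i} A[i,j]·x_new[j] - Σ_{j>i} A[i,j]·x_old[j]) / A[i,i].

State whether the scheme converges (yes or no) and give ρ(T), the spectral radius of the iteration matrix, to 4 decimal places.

Let D = diag(21, -9, 26, -17); L, U the strict triangles.
Gauss-Seidel: T = -(D+L)⁻¹U, row 0 first, T[0,2] = -(-5)/(21) = +0.2381; later rows by forward substitution.
  T[0,:] = [+0.0000  +0.1429  +0.2381  +0.2857]
  T[1,:] = [+0.0000  +0.0635  -0.0053  +0.0159]
  T[2,:] = [+0.0000  -0.0421  -0.0446  -0.2894]
  T[3,:] = [+0.0000  -0.0258  -0.0742  -0.0964]
eigenvalue magnitudes: 0.2186, 0.0780, 0.0631, 0.0000.
spectral radius ρ = 0.2186; 0.2186 < 1 ⇒ converges.

yes, ρ = 0.2186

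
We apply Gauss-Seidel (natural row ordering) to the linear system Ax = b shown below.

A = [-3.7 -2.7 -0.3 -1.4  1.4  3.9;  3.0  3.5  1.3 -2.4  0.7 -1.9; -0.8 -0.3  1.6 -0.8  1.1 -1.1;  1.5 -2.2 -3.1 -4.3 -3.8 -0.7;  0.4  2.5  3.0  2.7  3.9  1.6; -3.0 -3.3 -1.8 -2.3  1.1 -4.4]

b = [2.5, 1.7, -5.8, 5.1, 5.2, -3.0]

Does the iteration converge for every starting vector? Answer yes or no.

Diagonal D = diag(-3.7, 3.5, 1.6, -4.3, 3.9, -4.4); L, U strict lower/upper.
T_GS = -(D+L)⁻¹U: row 0 first, T[0,3] = -(-1.4)/(-3.7) = -0.3784; later rows by forward substitution.
  T[0,:] = [+0.0000 -0.7297 -0.0811 -0.3784 +0.3784 +1.0541]
  T[1,:] = [+0.0000 +0.6255 -0.3019 +1.0100 -0.5243 -0.3606]
  T[2,:] = [+0.0000 -0.2476 -0.0972 +0.5002 -0.5966 +1.1469]
  T[3,:] = [+0.0000 -0.3961 +0.1962 -1.0094 -0.0533 -0.4374]
  T[4,:] = [+0.0000 +0.1386 +0.1407 -0.2946 +0.7932 -0.8666]
  T[5,:] = [+0.0000 +0.3714 +0.2541 -0.2502 +0.6055 -0.9054]
|λ(T)| sorted: 1.3564, 0.5320, 0.5193, 0.5193, 0.1721, 0.0000.
spectral radius ρ = 1.3564; 1.3564 > 1 ⇒ diverges.

no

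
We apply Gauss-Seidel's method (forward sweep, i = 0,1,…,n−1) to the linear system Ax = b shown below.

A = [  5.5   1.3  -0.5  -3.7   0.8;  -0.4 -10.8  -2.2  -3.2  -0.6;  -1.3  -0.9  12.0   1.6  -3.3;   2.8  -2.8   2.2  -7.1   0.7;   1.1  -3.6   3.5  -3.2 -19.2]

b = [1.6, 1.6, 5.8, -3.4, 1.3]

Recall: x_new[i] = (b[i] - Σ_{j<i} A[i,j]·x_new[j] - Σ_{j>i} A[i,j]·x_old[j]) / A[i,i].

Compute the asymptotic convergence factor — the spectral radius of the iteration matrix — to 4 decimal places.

Let D = diag(5.5, -10.8, 12, -7.1, -19.2); L, U the strict triangles.
GS T = -(D+L)⁻¹U: row 0 first, T[0,4] = -(0.8)/(5.5) = -0.1455; later rows by forward substitution.
  T[0,:] = [+0.0000 -0.2364 +0.0909 +0.6727 -0.1455]
  T[1,:] = [+0.0000 +0.0088 -0.2071 -0.3212 -0.0502]
  T[2,:] = [+0.0000 -0.0249 -0.0057 -0.0845 +0.2555]
  T[3,:] = [+0.0000 -0.1044 +0.1158 +0.3658 +0.1402]
  T[4,:] = [+0.0000 -0.0023 +0.0237 +0.0224 +0.0243]
eigenvalue magnitudes: 0.4324, 0.1242, 0.0923, 0.0073, 0.0000.
ρ(T) = max|λ| = 0.4324; 0.4324 < 1 ⇒ converges.

0.4324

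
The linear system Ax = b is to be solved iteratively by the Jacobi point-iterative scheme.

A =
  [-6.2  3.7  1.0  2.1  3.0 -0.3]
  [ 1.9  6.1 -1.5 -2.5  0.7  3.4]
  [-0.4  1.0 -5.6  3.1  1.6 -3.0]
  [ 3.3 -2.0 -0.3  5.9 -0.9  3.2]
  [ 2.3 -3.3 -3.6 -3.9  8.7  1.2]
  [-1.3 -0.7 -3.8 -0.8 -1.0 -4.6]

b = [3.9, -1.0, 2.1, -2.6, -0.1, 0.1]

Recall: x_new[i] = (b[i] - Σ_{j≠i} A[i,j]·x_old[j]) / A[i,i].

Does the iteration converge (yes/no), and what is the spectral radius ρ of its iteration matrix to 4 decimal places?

Split A = D + L + U, D = diag(-6.2, 6.1, -5.6, 5.9, 8.7, -4.6).
Jacobi: T = -D⁻¹(L+U), T[2,3] = -(3.1)/(-5.6) = +0.5536; T[2,2] = 0.
  T[0,:] = [+0.0000 +0.5968 +0.1613 +0.3387 +0.4839 -0.0484]
  T[1,:] = [-0.3115 +0.0000 +0.2459 +0.4098 -0.1148 -0.5574]
  T[2,:] = [-0.0714 +0.1786 +0.0000 +0.5536 +0.2857 -0.5357]
  T[3,:] = [-0.5593 +0.3390 +0.0508 +0.0000 +0.1525 -0.5424]
  T[4,:] = [-0.2644 +0.3793 +0.4138 +0.4483 +0.0000 -0.1379]
  T[5,:] = [-0.2826 -0.1522 -0.8261 -0.1739 -0.2174 +0.0000]
moduli |λ_i(T)| = 1.1494, 0.6556, 0.6556, 0.5831, 0.5831, 0.0059.
ρ = 1.1494; 1.1494 > 1 ⇒ diverges.

no, ρ = 1.1494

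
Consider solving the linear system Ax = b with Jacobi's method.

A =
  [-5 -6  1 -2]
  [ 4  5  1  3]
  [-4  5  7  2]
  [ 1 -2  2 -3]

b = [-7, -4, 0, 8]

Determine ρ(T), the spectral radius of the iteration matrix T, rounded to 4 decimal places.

1.3026

Split A = D + L + U, D = diag(-5, 5, 7, -3).
Jacobi: T = -D⁻¹(L+U), T[2,3] = -(2)/(7) = -0.2857; T[2,2] = 0.
  T[0,:] = [+0.0000 -1.2000 +0.2000 -0.4000]
  T[1,:] = [-0.8000 +0.0000 -0.2000 -0.6000]
  T[2,:] = [+0.5714 -0.7143 +0.0000 -0.2857]
  T[3,:] = [+0.3333 -0.6667 +0.6667 +0.0000]
|eigenvalues of T|: 1.3026, 1.0754, 0.3989, 0.3989.
spectral radius ρ = 1.3026; 1.3026 > 1: divergent.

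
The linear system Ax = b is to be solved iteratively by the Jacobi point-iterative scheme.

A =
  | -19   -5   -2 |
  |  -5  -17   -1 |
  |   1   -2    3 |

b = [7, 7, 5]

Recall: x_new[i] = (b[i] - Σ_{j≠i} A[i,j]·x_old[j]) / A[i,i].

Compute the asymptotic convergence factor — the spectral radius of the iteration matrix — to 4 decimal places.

Let D = diag(-19, -17, 3); L, U the strict triangles.
Jacobi: T = -D⁻¹(L+U), T[1,0] = -(-5)/(-17) = -0.2941; T[1,1] = 0.
  T[0,:] = [+0.0000  -0.2632  -0.1053]
  T[1,:] = [-0.2941  +0.0000  -0.0588]
  T[2,:] = [-0.3333  +0.6667  +0.0000]
|roots of det(T-λI)|: 0.3439, 0.2122, 0.2122.
ρ = 0.3439; 0.3439 < 1, so it converges for any x₀.

0.3439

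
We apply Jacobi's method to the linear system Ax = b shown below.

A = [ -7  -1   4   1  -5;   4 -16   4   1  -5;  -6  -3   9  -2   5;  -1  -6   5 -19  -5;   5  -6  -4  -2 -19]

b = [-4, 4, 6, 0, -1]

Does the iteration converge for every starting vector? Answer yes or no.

yes

Write A = D+L+U with D = diag(-7, -16, 9, -19, -19).
Jacobi T = -D⁻¹(L+U): T[3,4] = -(-5)/(-19) = -0.2632; T[3,3] = 0.
  T[0,:] = [+0.0000, -0.1429, +0.5714, +0.1429, -0.7143]
  T[1,:] = [+0.2500, +0.0000, +0.2500, +0.0625, -0.3125]
  T[2,:] = [+0.6667, +0.3333, +0.0000, +0.2222, -0.5556]
  T[3,:] = [-0.0526, -0.3158, +0.2632, +0.0000, -0.2632]
  T[4,:] = [+0.2632, -0.3158, -0.2105, -0.1053, +0.0000]
moduli |λ_i(T)| = 0.8721, 0.5511, 0.2807, 0.2807, 0.0294.
ρ = 0.8721; 0.8721 < 1: convergent.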